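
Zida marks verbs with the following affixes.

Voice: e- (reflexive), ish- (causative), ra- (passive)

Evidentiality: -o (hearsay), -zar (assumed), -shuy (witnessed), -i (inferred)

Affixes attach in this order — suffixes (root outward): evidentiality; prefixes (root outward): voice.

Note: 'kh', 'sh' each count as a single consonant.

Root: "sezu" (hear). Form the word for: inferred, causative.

Attach evidentiality inferred -i → sezui.
Attach voice causative ish- → ishsezui.

ishsezui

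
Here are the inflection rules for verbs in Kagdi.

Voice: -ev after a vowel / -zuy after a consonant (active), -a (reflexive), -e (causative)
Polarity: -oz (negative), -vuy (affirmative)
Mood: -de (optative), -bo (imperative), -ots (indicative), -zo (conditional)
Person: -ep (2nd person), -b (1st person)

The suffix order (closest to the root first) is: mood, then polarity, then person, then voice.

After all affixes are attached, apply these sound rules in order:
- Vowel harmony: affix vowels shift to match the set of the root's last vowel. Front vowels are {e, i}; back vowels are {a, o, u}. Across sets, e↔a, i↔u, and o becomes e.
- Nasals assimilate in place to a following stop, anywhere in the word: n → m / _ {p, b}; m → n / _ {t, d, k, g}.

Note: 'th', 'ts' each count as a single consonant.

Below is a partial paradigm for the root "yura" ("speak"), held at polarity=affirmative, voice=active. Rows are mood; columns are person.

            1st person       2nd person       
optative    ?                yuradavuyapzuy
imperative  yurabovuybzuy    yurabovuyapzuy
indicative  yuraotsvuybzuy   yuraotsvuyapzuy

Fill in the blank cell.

Attach mood optative -de → yurade.
Attach polarity affirmative -vuy → yuradevuy.
Attach person 1st person -b → yuradevuyb.
Attach voice active -zuy (after consonant 'b') → yuradevuybzuy.
Apply vowel harmony: yuradevuybzuy → yuradavuybzuy.
Nasal assimilation: no change.

yuradavuybzuy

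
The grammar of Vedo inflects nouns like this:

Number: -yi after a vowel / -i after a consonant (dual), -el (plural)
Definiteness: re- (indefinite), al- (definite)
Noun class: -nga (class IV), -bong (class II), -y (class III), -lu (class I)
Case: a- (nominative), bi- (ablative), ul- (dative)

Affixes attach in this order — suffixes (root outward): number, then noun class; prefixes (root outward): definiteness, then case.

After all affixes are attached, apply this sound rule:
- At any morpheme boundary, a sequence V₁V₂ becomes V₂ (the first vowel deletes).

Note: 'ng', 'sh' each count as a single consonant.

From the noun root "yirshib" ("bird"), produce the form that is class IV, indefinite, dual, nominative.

Attach number dual -i (after consonant 'b') → yirshibi.
Attach definiteness indefinite re- → reyirshibi.
Attach case nominative a- → areyirshibi.
Attach noun class class IV -nga → areyirshibinga.
Vowel deletion: no change.

areyirshibinga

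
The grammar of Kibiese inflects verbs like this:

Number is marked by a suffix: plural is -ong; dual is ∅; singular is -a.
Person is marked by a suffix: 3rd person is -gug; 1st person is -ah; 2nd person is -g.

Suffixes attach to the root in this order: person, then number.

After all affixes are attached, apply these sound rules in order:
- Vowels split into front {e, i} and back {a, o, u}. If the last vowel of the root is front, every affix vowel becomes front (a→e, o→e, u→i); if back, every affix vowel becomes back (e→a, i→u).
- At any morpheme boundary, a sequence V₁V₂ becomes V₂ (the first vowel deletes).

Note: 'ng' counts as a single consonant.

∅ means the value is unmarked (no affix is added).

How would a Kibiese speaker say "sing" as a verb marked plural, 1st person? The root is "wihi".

Attach person 1st person -ah → wihiah.
Attach number plural -ong → wihiahong.
Apply vowel harmony: wihiahong → wihieheng.
Apply vowel deletion: wihieheng → wiheheng.

wiheheng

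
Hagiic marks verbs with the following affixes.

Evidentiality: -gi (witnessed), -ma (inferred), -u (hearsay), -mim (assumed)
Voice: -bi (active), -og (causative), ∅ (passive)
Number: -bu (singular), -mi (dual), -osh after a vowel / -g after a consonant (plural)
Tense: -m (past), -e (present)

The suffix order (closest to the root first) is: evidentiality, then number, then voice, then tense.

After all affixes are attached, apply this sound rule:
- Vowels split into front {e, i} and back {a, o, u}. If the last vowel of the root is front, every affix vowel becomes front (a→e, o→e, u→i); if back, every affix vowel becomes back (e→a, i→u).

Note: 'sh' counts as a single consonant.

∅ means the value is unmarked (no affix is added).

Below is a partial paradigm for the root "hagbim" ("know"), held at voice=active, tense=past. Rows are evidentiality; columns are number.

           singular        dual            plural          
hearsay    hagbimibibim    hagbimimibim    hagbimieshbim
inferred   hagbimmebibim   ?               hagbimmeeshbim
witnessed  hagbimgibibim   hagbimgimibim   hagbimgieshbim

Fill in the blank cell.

Attach evidentiality inferred -ma → hagbimma.
Attach number dual -mi → hagbimmami.
Attach voice active -bi → hagbimmamibi.
Attach tense past -m → hagbimmamibim.
Apply vowel harmony: hagbimmamibim → hagbimmemibim.

hagbimmemibim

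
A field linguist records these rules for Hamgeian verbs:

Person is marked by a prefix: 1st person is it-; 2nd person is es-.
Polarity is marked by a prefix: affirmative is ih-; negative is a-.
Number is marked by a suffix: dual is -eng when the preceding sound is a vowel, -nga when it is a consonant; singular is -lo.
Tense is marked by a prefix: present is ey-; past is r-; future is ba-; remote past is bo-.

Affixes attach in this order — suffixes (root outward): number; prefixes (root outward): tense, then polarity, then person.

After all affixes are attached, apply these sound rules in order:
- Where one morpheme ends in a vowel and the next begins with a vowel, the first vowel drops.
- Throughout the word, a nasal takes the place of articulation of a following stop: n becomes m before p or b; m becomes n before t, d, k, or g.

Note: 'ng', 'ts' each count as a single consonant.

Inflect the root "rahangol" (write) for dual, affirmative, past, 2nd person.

esihrrahangolnga

Attach number dual -nga (after consonant 'l') → rahangolnga.
Attach tense past r- → rrahangolnga.
Attach polarity affirmative ih- → ihrrahangolnga.
Attach person 2nd person es- → esihrrahangolnga.
Vowel deletion: no change.
Nasal assimilation: no change.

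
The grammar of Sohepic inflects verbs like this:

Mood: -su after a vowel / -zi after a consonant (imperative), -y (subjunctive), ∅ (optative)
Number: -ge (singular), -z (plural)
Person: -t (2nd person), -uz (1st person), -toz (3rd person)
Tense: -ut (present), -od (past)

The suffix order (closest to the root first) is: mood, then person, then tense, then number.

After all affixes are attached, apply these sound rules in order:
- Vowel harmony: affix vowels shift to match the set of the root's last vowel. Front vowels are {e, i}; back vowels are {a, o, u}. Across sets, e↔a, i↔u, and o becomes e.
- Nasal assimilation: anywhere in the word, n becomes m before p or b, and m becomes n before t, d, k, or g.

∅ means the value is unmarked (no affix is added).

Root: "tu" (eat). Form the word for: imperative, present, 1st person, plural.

tusuuzutz

Attach mood imperative -su (after vowel 'u') → tusu.
Attach person 1st person -uz → tusuuz.
Attach tense present -ut → tusuuzut.
Attach number plural -z → tusuuzutz.
Vowel harmony: no change.
Nasal assimilation: no change.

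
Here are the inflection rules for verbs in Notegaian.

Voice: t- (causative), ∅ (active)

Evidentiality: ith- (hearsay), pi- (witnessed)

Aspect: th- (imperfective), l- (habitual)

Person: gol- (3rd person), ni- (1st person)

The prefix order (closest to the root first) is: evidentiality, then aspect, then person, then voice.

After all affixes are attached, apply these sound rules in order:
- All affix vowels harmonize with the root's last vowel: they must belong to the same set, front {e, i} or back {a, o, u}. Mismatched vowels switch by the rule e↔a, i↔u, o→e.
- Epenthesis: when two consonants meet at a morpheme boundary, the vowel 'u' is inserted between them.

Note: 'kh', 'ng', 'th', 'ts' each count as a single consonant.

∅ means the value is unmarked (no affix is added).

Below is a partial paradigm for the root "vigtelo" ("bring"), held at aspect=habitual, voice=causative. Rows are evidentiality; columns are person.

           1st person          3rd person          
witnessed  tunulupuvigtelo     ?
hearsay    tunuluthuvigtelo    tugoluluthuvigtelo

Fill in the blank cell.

Attach evidentiality witnessed pi- → pivigtelo.
Attach aspect habitual l- → lpivigtelo.
Attach person 3rd person gol- → gollpivigtelo.
Attach voice causative t- → tgollpivigtelo.
Apply vowel harmony: tgollpivigtelo → tgollpuvigtelo.
Apply epenthesis: tgollpuvigtelo → tugolulupuvigtelo.

tugolulupuvigtelo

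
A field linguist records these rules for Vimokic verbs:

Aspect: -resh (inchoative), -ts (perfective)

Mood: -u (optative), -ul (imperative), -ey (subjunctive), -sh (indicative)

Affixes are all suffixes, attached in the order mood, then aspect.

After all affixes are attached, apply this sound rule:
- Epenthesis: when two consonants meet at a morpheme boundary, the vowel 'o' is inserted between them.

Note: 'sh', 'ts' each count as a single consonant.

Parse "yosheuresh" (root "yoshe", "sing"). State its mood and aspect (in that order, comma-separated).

Segment: yoshe-u-resh.
mood: -u → optative.
aspect: -resh → inchoative.

optative, inchoative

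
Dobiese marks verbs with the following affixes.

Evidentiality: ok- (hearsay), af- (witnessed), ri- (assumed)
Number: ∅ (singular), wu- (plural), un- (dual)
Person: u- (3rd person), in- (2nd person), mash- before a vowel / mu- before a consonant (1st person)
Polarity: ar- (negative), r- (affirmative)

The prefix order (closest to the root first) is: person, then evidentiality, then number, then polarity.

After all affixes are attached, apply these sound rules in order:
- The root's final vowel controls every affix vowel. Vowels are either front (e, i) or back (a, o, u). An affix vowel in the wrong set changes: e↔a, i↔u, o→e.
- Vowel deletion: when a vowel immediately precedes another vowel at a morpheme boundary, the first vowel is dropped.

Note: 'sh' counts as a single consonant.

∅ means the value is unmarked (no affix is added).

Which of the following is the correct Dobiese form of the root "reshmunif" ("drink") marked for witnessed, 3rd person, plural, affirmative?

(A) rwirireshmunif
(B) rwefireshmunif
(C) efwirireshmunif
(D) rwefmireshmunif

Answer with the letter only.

B

Attach person 3rd person u- → ureshmunif.
Attach evidentiality witnessed af- → afureshmunif.
Attach number plural wu- → wuafureshmunif.
Attach polarity affirmative r- → rwuafureshmunif.
Apply vowel harmony: rwuafureshmunif → rwiefireshmunif.
Apply vowel deletion: rwiefireshmunif → rwefireshmunif.
So the correct form is rwefireshmunif, option (B).
(D) rwefmireshmunif is wrong: it uses 1st person instead of 3rd person for person.
(C) efwirireshmunif is wrong: it has the affixes in the wrong order.
(A) rwirireshmunif is wrong: it uses assumed instead of witnessed for evidentiality.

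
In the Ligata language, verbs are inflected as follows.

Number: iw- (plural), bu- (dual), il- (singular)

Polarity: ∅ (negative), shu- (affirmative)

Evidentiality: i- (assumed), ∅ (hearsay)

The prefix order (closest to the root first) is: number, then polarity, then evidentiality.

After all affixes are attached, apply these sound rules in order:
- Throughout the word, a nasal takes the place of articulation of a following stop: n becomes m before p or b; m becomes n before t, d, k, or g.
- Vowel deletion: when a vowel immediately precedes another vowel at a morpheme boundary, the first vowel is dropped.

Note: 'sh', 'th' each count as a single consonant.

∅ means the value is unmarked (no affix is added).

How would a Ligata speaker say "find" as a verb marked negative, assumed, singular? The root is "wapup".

ilwapup

Attach number singular il- → ilwapup.
polarity = negative: zero marking, form stays ilwapup.
Attach evidentiality assumed i- → iilwapup.
Nasal assimilation: no change.
Apply vowel deletion: iilwapup → ilwapup.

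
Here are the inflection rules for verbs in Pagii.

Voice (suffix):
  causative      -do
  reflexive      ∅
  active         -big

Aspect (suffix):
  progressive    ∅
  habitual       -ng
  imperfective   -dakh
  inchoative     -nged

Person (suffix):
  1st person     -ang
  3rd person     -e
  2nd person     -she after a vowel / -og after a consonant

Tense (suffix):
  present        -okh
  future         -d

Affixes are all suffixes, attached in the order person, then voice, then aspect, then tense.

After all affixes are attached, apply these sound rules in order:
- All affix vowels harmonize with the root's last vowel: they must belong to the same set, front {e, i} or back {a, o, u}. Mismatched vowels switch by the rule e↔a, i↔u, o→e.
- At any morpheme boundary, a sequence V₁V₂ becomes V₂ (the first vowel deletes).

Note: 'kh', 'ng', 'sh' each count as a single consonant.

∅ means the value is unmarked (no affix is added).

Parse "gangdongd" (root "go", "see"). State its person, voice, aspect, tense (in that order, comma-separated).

1st person, causative, habitual, future

Segment: go-ang-do-ng-d.
person: -ang → 1st person.
voice: -do → causative.
aspect: -ng → habitual.
tense: -d → future.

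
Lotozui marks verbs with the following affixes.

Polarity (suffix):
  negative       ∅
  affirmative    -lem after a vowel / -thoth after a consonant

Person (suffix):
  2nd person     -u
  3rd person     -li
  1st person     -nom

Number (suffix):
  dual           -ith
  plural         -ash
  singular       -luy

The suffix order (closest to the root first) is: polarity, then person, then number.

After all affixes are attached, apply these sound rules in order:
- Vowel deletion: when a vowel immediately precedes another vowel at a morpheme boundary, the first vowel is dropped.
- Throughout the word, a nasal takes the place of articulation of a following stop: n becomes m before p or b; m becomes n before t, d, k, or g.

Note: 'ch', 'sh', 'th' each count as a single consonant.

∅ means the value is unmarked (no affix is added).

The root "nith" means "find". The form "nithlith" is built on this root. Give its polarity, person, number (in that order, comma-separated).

Segment: nith-li-ith.
polarity: ∅ → negative.
person: -li → 3rd person.
number: -ith → dual.

negative, 3rd person, dual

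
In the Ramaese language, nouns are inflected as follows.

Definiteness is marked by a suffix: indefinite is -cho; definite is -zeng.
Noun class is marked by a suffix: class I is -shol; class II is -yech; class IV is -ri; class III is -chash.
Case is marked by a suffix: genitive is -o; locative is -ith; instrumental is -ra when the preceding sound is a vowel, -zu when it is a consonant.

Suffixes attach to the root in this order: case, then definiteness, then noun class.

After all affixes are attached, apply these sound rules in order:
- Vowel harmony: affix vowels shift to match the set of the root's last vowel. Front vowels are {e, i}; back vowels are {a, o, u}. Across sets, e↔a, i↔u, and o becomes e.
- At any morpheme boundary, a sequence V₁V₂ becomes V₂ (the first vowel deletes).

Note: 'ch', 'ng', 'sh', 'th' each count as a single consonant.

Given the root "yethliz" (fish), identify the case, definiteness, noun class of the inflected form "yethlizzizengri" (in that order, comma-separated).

Segment: yethliz-zu-zeng-ri.
case: -ra/zu → instrumental.
definiteness: -zeng → definite.
noun class: -ri → class IV.

instrumental, definite, class IV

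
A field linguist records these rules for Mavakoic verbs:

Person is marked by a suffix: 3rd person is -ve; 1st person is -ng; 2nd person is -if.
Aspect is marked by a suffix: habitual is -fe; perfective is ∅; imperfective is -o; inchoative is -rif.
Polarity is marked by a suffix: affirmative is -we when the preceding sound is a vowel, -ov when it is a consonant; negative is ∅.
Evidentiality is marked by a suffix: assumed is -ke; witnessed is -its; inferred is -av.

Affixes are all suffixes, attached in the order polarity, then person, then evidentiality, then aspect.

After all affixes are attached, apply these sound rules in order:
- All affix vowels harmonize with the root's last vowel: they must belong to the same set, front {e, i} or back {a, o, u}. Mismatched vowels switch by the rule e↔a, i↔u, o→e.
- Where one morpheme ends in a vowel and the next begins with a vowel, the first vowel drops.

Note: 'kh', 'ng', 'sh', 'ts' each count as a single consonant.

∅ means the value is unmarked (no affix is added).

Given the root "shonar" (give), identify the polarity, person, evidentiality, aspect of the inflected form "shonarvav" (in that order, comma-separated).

Segment: shonar-ve-av.
polarity: ∅ → negative.
person: -ve → 3rd person.
evidentiality: -av → inferred.
aspect: ∅ → perfective.

negative, 3rd person, inferred, perfective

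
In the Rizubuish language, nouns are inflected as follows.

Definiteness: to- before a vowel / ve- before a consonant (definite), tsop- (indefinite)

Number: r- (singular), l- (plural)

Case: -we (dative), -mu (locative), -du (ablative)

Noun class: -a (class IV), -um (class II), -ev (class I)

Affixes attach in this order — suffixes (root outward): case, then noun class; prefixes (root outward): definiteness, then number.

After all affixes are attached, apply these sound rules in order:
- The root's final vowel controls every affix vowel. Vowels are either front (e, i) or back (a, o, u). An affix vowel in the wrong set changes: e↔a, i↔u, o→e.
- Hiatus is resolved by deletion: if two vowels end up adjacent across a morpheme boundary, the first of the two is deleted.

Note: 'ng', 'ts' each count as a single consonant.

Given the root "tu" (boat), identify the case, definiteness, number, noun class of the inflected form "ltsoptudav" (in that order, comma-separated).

ablative, indefinite, plural, class I

Segment: l-tsop-tu-du-ev.
case: -du → ablative.
definiteness: tsop- → indefinite.
number: l- → plural.
noun class: -ev → class I.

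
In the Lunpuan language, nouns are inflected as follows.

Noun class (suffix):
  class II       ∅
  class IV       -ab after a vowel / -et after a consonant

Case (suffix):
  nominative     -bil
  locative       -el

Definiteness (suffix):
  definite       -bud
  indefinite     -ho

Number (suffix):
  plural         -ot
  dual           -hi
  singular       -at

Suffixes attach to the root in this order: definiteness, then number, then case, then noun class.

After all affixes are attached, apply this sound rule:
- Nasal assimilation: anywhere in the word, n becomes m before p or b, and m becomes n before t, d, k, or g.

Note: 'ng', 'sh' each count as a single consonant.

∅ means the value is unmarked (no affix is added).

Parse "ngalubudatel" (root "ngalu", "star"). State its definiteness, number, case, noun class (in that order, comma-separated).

Segment: ngalu-bud-at-el.
definiteness: -bud → definite.
number: -at → singular.
case: -el → locative.
noun class: ∅ → class II.

definite, singular, locative, class II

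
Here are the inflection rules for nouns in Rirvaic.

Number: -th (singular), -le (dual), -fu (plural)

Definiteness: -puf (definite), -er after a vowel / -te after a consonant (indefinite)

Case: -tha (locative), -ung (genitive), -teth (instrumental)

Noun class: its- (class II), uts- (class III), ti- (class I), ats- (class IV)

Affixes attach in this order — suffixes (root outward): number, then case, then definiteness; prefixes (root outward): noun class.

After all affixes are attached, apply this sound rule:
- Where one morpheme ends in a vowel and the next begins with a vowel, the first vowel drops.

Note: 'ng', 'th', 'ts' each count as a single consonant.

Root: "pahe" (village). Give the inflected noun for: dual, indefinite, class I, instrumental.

tipaheletethte

Attach noun class class I ti- → tipahe.
Attach number dual -le → tipahele.
Attach case instrumental -teth → tipaheleteth.
Attach definiteness indefinite -te (after consonant 'th') → tipaheletethte.
Vowel deletion: no change.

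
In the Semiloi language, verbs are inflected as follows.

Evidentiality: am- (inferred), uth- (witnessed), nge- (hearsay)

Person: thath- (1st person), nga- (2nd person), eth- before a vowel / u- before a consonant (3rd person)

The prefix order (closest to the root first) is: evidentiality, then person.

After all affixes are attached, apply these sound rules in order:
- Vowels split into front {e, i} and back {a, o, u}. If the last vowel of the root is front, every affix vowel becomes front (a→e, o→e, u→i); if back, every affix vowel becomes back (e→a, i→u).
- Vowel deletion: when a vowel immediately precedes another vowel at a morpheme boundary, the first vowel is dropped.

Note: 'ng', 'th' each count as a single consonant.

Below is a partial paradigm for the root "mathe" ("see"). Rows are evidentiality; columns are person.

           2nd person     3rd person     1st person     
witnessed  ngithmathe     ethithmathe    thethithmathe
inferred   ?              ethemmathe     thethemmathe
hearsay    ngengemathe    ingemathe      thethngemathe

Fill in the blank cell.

Attach evidentiality inferred am- → ammathe.
Attach person 2nd person nga- → ngaammathe.
Apply vowel harmony: ngaammathe → ngeemmathe.
Apply vowel deletion: ngeemmathe → ngemmathe.

ngemmathe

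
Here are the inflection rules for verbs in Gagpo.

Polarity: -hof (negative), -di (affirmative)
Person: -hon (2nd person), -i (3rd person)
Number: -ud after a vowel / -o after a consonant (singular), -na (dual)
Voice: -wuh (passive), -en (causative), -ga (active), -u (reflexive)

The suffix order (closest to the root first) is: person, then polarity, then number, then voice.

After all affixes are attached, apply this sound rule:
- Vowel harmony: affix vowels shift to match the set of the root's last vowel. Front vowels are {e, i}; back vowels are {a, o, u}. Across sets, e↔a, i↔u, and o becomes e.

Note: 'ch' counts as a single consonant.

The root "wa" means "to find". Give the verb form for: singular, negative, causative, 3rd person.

Attach person 3rd person -i → wai.
Attach polarity negative -hof → waihof.
Attach number singular -o (after consonant 'f') → waihofo.
Attach voice causative -en → waihofoen.
Apply vowel harmony: waihofoen → wauhofoan.

wauhofoan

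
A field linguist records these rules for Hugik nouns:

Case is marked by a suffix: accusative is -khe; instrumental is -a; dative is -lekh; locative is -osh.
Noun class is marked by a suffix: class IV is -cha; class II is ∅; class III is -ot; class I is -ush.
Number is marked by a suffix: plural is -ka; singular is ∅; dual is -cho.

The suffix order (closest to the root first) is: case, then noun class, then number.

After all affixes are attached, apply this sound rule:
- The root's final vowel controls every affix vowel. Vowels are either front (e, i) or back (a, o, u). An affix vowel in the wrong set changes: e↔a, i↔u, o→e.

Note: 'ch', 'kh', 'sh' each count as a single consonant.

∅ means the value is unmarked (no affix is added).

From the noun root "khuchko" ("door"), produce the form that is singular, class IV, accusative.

Attach case accusative -khe → khuchkokhe.
Attach noun class class IV -cha → khuchkokhecha.
number = singular: zero marking, form stays khuchkokhecha.
Apply vowel harmony: khuchkokhecha → khuchkokhacha.

khuchkokhacha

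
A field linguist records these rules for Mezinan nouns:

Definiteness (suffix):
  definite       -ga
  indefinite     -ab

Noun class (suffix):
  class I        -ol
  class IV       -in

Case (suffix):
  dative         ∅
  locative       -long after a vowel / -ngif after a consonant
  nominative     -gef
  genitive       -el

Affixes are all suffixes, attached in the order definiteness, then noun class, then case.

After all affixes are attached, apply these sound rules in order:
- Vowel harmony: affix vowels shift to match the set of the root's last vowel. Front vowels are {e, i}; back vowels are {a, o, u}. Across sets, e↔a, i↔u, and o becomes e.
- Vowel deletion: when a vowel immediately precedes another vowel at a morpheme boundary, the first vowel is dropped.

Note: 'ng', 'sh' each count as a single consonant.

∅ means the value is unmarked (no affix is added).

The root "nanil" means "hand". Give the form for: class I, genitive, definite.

Attach definiteness definite -ga → nanilga.
Attach noun class class I -ol → nanilgaol.
Attach case genitive -el → nanilgaolel.
Apply vowel harmony: nanilgaolel → nanilgeelel.
Apply vowel deletion: nanilgeelel → nanilgelel.

nanilgelel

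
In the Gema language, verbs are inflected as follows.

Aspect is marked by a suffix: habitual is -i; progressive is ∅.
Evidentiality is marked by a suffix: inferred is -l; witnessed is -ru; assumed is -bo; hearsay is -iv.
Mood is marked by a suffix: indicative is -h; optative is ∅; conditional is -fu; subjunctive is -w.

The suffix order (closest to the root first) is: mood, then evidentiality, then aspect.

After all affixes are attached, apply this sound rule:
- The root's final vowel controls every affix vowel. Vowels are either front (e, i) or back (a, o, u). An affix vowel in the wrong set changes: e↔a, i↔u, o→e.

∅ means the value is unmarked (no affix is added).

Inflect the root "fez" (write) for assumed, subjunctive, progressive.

Attach mood subjunctive -w → fezw.
Attach evidentiality assumed -bo → fezwbo.
aspect = progressive: zero marking, form stays fezwbo.
Apply vowel harmony: fezwbo → fezwbe.

fezwbe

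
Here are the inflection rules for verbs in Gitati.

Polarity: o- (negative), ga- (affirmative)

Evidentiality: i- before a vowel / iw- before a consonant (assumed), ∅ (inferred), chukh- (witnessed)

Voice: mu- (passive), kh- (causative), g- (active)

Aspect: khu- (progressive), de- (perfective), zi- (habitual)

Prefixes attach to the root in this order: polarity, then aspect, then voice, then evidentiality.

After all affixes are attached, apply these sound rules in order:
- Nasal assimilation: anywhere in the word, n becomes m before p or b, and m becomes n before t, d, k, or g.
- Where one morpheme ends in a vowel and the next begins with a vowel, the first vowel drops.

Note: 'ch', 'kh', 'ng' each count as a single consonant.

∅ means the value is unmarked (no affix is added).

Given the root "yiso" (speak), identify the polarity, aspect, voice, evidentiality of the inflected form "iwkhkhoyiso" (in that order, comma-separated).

negative, progressive, causative, assumed

Segment: iw-kh-khu-o-yiso.
polarity: o- → negative.
aspect: khu- → progressive.
voice: kh- → causative.
evidentiality: i/iw- → assumed.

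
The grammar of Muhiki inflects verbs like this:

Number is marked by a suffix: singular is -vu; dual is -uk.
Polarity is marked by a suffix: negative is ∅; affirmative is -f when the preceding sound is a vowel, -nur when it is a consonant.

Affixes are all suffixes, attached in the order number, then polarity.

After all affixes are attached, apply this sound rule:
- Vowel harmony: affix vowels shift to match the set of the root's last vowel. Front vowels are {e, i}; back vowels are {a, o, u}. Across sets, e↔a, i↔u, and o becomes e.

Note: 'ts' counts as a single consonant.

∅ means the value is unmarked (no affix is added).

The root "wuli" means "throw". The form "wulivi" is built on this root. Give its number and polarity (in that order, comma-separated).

Segment: wuli-vu.
number: -vu → singular.
polarity: ∅ → negative.

singular, negative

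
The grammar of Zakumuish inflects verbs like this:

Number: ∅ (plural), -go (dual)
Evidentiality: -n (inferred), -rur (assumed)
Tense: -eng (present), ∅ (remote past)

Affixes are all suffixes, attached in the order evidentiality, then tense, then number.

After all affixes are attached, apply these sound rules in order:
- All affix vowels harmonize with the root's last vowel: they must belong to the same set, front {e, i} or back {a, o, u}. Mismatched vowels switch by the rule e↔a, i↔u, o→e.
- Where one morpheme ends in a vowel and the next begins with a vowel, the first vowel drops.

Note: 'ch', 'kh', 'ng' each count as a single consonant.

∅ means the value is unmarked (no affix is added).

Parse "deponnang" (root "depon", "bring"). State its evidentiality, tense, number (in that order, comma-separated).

inferred, present, plural

Segment: depon-n-eng.
evidentiality: -n → inferred.
tense: -eng → present.
number: ∅ → plural.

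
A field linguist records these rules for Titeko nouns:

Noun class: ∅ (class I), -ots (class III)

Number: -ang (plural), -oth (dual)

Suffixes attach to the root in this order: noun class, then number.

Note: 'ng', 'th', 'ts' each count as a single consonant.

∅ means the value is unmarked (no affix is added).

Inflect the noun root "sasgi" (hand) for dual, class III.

sasgiotsoth

Attach noun class class III -ots → sasgiots.
Attach number dual -oth → sasgiotsoth.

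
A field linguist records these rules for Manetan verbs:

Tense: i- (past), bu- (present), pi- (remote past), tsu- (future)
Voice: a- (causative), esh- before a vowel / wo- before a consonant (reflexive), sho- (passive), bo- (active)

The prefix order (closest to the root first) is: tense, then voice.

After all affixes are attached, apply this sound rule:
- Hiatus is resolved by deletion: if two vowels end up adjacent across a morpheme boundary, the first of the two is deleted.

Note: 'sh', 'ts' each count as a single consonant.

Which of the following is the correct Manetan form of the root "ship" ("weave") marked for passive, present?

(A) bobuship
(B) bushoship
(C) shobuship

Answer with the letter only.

C

Attach tense present bu- → buship.
Attach voice passive sho- → shobuship.
Vowel deletion: no change.
So the correct form is shobuship, option (C).
(B) bushoship is wrong: it has the affixes in the wrong order.
(A) bobuship is wrong: it uses active instead of passive for voice.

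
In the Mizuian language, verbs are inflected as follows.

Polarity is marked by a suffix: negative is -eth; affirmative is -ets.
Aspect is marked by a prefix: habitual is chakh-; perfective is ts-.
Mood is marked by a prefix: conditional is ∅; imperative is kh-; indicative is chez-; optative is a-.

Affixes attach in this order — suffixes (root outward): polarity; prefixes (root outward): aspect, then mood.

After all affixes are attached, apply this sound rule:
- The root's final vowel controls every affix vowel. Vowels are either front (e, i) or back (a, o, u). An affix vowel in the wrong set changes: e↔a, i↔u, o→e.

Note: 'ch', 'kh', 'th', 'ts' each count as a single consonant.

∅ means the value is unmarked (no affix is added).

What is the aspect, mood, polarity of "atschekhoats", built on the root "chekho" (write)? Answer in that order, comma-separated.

Segment: a-ts-chekho-ets.
aspect: ts- → perfective.
mood: a- → optative.
polarity: -ets → affirmative.

perfective, optative, affirmative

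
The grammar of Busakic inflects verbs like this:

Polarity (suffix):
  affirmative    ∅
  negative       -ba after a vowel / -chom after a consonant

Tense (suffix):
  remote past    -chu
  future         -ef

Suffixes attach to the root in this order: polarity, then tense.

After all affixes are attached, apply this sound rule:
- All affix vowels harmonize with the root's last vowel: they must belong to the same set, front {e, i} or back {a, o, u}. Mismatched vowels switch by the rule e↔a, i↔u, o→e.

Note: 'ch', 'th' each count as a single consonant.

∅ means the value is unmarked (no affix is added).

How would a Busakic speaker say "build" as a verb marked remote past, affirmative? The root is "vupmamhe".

vupmamhechi

polarity = affirmative: zero marking, form stays vupmamhe.
Attach tense remote past -chu → vupmamhechu.
Apply vowel harmony: vupmamhechu → vupmamhechi.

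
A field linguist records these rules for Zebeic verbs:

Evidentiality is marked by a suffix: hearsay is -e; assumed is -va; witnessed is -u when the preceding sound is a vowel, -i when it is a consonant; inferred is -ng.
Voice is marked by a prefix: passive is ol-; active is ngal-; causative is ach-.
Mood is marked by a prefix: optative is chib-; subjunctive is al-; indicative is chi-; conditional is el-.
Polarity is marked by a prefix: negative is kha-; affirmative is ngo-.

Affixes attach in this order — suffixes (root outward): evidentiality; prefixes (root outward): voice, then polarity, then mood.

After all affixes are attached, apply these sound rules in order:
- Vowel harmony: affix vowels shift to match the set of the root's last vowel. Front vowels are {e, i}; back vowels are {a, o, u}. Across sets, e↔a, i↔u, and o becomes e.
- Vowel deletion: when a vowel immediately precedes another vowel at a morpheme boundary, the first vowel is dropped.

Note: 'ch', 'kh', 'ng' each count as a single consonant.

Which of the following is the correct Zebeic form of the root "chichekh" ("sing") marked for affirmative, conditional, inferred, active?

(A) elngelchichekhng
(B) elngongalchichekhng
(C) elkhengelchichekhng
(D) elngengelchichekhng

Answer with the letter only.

Attach voice active ngal- → ngalchichekh.
Attach evidentiality inferred -ng → ngalchichekhng.
Attach polarity affirmative ngo- → ngongalchichekhng.
Attach mood conditional el- → elngongalchichekhng.
Apply vowel harmony: elngongalchichekhng → elngengelchichekhng.
Vowel deletion: no change.
So the correct form is elngengelchichekhng, option (D).
(A) elngelchichekhng is wrong: it uses passive instead of active for voice.
(B) elngongalchichekhng is wrong: it fails to apply the sound rule(s).
(C) elkhengelchichekhng is wrong: it uses negative instead of affirmative for polarity.

D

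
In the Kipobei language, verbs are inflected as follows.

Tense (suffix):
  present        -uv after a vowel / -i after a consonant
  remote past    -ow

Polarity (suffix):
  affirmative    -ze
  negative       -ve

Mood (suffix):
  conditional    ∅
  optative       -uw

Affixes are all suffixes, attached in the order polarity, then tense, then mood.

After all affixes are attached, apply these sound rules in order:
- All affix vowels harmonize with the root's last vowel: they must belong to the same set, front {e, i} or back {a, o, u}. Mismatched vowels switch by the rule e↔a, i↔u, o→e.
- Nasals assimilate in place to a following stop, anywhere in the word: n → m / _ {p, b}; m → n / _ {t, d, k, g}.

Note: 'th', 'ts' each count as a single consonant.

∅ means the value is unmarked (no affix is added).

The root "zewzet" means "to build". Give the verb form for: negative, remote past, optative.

zewzetveewiw

Attach polarity negative -ve → zewzetve.
Attach tense remote past -ow → zewzetveow.
Attach mood optative -uw → zewzetveowuw.
Apply vowel harmony: zewzetveowuw → zewzetveewiw.
Nasal assimilation: no change.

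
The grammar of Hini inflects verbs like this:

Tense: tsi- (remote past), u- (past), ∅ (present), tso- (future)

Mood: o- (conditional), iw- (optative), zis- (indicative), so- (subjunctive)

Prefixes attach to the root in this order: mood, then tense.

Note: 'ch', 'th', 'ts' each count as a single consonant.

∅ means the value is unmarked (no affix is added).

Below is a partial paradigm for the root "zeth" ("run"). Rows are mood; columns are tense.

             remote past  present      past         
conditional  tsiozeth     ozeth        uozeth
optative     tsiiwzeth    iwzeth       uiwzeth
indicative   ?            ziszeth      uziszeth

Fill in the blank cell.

Attach mood indicative zis- → ziszeth.
Attach tense remote past tsi- → tsiziszeth.

tsiziszeth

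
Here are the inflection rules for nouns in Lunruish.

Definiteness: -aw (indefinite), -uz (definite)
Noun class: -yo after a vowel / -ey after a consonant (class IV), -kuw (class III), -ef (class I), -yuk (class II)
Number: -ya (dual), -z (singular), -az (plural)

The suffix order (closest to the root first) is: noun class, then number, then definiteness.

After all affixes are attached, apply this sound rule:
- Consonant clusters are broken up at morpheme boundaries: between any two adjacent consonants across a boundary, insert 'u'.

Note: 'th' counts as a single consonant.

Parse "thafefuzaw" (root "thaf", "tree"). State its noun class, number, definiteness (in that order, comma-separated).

class I, singular, indefinite

Segment: thaf-ef-z-aw.
noun class: -ef → class I.
number: -z → singular.
definiteness: -aw → indefinite.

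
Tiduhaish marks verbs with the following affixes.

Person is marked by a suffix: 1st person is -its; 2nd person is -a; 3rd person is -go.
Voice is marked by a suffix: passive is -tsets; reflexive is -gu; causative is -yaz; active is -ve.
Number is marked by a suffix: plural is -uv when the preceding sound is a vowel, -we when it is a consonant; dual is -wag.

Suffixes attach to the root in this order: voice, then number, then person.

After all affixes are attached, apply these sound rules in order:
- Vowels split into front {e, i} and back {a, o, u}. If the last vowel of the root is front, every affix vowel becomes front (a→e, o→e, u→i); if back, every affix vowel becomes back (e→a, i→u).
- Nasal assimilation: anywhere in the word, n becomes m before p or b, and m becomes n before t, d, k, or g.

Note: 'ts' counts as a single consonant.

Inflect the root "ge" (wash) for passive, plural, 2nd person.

Attach voice passive -tsets → getsets.
Attach number plural -we (after consonant 'ts') → getsetswe.
Attach person 2nd person -a → getsetswea.
Apply vowel harmony: getsetswea → getsetswee.
Nasal assimilation: no change.

getsetswee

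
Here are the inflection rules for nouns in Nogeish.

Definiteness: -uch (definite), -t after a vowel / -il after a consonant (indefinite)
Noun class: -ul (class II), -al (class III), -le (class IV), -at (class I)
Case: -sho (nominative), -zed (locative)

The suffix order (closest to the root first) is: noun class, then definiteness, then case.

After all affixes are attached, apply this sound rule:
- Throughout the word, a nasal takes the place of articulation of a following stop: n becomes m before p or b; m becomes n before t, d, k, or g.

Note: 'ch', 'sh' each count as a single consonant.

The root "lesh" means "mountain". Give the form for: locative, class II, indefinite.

Attach noun class class II -ul → leshul.
Attach definiteness indefinite -il (after consonant 'l') → leshulil.
Attach case locative -zed → leshulilzed.
Nasal assimilation: no change.

leshulilzed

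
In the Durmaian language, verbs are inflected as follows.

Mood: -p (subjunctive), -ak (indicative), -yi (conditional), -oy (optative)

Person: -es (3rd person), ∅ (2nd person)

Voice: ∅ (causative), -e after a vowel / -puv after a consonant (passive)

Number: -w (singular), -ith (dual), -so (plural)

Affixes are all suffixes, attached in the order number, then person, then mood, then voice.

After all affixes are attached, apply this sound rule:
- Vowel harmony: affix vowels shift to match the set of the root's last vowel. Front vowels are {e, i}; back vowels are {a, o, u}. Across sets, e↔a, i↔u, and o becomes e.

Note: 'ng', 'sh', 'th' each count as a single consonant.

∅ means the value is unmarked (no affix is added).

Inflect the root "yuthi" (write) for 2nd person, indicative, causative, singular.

Attach number singular -w → yuthiw.
person = 2nd person: zero marking, form stays yuthiw.
Attach mood indicative -ak → yuthiwak.
voice = causative: zero marking, form stays yuthiwak.
Apply vowel harmony: yuthiwak → yuthiwek.

yuthiwek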